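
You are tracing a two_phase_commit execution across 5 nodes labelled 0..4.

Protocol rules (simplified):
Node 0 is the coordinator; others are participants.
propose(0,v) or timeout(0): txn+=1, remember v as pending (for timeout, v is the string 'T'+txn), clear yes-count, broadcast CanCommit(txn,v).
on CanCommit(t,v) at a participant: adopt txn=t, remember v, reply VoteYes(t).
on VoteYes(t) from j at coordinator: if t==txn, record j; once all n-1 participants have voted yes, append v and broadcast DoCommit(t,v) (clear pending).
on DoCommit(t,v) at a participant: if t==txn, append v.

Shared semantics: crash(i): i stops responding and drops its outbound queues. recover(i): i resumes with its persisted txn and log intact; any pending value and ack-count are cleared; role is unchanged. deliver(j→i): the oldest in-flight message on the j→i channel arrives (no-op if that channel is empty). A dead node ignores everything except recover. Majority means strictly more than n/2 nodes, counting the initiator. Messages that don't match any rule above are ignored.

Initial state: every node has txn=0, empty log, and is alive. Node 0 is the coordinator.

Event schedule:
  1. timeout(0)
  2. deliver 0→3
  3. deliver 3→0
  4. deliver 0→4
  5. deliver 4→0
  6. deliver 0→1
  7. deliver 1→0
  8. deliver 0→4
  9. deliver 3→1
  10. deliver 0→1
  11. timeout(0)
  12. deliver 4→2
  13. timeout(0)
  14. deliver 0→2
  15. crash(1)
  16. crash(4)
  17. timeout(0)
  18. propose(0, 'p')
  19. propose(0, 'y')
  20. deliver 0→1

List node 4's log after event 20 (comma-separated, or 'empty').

after 1 — timeout(0): n0:coor/t1/[-]
after 2 — deliver 0→3: n3:part/t1/[-]
after 3 — deliver 3→0: ·
after 4 — deliver 0→4: n4:part/t1/[-]
after 5 — deliver 4→0: ·
after 6 — deliver 0→1: n1:part/t1/[-]
after 7 — deliver 1→0: ·
after 8 — deliver 0→4: ·
after 9 — deliver 3→1: ·
after 10 — deliver 0→1: ·
after 11 — timeout(0): n0:coor/t2/[-]
after 12 — deliver 4→2: ·
after 13 — timeout(0): n0:coor/t3/[-]
after 14 — deliver 0→2: n2:part/t1/[-]
after 15 — crash(1): n1:✗part/t1/[-]
after 16 — crash(4): n4:✗part/t1/[-]
after 17 — timeout(0): n0:coor/t4/[-]
after 18 — propose(0,'p'): n0:coor/t5/[-]
after 19 — propose(0,'y'): n0:coor/t6/[-]
after 20 — deliver 0→1: ·

empty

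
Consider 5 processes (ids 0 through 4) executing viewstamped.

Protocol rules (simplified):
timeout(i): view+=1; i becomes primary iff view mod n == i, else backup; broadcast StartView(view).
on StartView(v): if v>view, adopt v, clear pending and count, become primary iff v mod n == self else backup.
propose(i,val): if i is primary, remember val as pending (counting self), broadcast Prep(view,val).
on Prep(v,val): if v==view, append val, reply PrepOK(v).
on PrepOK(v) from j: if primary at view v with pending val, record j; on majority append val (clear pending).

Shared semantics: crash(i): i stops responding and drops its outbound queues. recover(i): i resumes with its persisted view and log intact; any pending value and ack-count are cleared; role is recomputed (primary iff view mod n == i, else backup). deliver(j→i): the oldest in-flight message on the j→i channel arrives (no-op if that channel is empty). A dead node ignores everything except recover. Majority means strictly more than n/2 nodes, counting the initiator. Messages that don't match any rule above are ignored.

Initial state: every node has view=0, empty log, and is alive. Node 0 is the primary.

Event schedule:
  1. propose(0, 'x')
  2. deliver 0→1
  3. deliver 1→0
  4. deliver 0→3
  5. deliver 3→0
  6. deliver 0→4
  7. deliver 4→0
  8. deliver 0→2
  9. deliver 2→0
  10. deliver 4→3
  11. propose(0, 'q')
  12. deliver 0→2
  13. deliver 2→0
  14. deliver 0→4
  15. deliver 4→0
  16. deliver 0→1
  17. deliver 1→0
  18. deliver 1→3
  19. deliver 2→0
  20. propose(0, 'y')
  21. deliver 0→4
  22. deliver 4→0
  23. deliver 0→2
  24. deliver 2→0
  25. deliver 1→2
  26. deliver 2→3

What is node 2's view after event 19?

step 1 propose(0,'x'): —
step 2 deliver 0→1: 1={back,v=0,log=x}
step 3 deliver 1→0: —
step 4 deliver 0→3: 3={back,v=0,log=x}
step 5 deliver 3→0: 0={prim,v=0,log=x}
step 6 deliver 0→4: 4={back,v=0,log=x}
step 7 deliver 4→0: —
step 8 deliver 0→2: 2={back,v=0,log=x}
step 9 deliver 2→0: —
step 10 deliver 4→3: —
step 11 propose(0,'q'): —
step 12 deliver 0→2: 2={back,v=0,log=x,q}
step 13 deliver 2→0: —
step 14 deliver 0→4: 4={back,v=0,log=x,q}
step 15 deliver 4→0: 0={prim,v=0,log=x,q}
step 16 deliver 0→1: 1={back,v=0,log=x,q}
step 17 deliver 1→0: —
step 18 deliver 1→3: —
step 19 deliver 2→0: —

0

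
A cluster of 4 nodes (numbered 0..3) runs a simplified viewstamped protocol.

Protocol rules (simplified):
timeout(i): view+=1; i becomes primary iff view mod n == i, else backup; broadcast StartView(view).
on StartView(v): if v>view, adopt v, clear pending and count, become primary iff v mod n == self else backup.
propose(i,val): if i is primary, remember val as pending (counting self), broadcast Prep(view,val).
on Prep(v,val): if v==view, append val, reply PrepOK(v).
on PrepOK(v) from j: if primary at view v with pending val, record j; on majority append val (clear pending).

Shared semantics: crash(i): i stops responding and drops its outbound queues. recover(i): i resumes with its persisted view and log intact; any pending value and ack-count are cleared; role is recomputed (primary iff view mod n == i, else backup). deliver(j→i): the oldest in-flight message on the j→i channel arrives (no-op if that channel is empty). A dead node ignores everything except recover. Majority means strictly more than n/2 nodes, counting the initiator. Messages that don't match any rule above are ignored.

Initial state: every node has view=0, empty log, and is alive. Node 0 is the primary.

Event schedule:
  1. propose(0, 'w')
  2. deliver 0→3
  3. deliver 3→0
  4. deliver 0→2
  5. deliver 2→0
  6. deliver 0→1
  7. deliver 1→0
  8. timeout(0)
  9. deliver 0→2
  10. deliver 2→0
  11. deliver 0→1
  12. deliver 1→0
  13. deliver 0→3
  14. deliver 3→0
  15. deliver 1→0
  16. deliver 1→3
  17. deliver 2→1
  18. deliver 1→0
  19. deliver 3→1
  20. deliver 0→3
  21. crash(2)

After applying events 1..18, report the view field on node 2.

1

e1 propose(0,'w'): ·
e2 deliver 0→3: 3[back,v=0,w]
e3 deliver 3→0: ·
e4 deliver 0→2: 2[back,v=0,w]
e5 deliver 2→0: 0[prim,v=0,w]
e6 deliver 0→1: 1[back,v=0,w]
e7 deliver 1→0: ·
e8 timeout(0): 0[back,v=1,w]
e9 deliver 0→2: 2[back,v=1,w]
e10 deliver 2→0: ·
e11 deliver 0→1: 1[prim,v=1,w]
e12 deliver 1→0: ·
e13 deliver 0→3: 3[back,v=1,w]
e14 deliver 3→0: ·
e15 deliver 1→0: ·
e16 deliver 1→3: ·
e17 deliver 2→1: ·
e18 deliver 1→0: ·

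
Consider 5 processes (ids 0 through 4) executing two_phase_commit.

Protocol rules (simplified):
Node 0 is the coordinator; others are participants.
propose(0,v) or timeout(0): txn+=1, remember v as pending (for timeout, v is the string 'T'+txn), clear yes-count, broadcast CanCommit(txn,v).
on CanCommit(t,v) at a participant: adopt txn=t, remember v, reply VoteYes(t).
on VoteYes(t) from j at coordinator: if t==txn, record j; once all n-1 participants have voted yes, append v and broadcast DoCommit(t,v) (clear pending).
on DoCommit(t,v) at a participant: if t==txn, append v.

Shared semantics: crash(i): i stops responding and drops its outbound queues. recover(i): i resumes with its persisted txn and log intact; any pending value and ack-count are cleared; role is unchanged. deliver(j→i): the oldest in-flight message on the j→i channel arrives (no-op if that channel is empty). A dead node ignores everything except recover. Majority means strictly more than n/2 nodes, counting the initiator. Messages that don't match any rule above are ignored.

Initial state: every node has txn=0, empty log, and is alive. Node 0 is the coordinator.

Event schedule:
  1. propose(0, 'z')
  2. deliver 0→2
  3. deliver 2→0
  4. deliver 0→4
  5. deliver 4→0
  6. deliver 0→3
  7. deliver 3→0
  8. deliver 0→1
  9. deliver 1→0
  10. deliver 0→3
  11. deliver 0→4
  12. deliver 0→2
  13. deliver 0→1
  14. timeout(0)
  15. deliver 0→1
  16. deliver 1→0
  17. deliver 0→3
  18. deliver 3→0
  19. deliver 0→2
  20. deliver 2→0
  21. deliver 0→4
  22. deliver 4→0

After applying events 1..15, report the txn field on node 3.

[1] propose(0,'z') → N0(coor t1 [-])
[2] deliver 0→2 → N2(part t1 [-])
[3] deliver 2→0 → ∅
[4] deliver 0→4 → N4(part t1 [-])
[5] deliver 4→0 → ∅
[6] deliver 0→3 → N3(part t1 [-])
[7] deliver 3→0 → ∅
[8] deliver 0→1 → N1(part t1 [-])
[9] deliver 1→0 → N0(coor t1 [z])
[10] deliver 0→3 → N3(part t1 [z])
[11] deliver 0→4 → N4(part t1 [z])
[12] deliver 0→2 → N2(part t1 [z])
[13] deliver 0→1 → N1(part t1 [z])
[14] timeout(0) → N0(coor t2 [z])
[15] deliver 0→1 → N1(part t2 [z])

1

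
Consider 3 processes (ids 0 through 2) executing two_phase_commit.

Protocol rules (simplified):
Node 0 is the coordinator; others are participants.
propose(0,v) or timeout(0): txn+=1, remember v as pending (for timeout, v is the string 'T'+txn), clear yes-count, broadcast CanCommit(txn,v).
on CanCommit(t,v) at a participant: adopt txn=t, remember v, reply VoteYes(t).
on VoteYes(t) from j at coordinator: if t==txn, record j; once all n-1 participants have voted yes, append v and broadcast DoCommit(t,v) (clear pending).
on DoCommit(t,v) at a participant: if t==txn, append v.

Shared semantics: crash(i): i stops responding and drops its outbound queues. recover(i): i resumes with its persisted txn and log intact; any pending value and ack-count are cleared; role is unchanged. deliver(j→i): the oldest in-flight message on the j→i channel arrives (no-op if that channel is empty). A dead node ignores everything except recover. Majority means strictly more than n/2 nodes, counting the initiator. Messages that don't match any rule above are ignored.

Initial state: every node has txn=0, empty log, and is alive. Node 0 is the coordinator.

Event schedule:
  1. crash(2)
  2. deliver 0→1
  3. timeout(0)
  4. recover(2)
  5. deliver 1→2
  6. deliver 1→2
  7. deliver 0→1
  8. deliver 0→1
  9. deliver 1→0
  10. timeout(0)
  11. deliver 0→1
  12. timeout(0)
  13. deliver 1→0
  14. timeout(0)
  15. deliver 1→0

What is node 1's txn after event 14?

2

[1] crash(2) → N2(✗part t0 [-])
[2] deliver 0→1 → ∅
[3] timeout(0) → N0(coor t1 [-])
[4] recover(2) → N2(part t0 [-])
[5] deliver 1→2 → ∅
[6] deliver 1→2 → ∅
[7] deliver 0→1 → N1(part t1 [-])
[8] deliver 0→1 → ∅
[9] deliver 1→0 → ∅
[10] timeout(0) → N0(coor t2 [-])
[11] deliver 0→1 → N1(part t2 [-])
[12] timeout(0) → N0(coor t3 [-])
[13] deliver 1→0 → ∅
[14] timeout(0) → N0(coor t4 [-])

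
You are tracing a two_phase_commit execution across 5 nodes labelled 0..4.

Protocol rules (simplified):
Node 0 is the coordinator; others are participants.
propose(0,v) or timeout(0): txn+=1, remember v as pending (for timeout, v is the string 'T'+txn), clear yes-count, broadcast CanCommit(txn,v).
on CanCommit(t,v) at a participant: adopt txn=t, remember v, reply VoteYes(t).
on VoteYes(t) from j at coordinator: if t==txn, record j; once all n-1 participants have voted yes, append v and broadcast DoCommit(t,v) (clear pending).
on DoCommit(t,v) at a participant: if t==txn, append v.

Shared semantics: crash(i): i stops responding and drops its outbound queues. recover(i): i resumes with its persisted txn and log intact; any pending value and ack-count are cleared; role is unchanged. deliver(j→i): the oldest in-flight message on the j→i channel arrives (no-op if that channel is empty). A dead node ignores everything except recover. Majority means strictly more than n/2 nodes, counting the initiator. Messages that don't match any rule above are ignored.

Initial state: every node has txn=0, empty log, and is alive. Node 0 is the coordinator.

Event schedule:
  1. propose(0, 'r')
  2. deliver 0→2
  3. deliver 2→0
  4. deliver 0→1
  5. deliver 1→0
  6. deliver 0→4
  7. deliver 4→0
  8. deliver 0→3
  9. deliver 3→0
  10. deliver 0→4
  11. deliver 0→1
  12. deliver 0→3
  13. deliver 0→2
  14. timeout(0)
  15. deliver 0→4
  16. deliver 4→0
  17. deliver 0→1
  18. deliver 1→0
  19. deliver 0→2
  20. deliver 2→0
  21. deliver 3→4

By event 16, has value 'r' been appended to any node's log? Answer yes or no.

[1] propose(0,'r') → N0(coor t1 [-])
[2] deliver 0→2 → N2(part t1 [-])
[3] deliver 2→0 → ∅
[4] deliver 0→1 → N1(part t1 [-])
[5] deliver 1→0 → ∅
[6] deliver 0→4 → N4(part t1 [-])
[7] deliver 4→0 → ∅
[8] deliver 0→3 → N3(part t1 [-])
[9] deliver 3→0 → N0(coor t1 [r])
[10] deliver 0→4 → N4(part t1 [r])
[11] deliver 0→1 → N1(part t1 [r])
[12] deliver 0→3 → N3(part t1 [r])
[13] deliver 0→2 → N2(part t1 [r])
[14] timeout(0) → N0(coor t2 [r])
[15] deliver 0→4 → N4(part t2 [r])
[16] deliver 4→0 → ∅

yes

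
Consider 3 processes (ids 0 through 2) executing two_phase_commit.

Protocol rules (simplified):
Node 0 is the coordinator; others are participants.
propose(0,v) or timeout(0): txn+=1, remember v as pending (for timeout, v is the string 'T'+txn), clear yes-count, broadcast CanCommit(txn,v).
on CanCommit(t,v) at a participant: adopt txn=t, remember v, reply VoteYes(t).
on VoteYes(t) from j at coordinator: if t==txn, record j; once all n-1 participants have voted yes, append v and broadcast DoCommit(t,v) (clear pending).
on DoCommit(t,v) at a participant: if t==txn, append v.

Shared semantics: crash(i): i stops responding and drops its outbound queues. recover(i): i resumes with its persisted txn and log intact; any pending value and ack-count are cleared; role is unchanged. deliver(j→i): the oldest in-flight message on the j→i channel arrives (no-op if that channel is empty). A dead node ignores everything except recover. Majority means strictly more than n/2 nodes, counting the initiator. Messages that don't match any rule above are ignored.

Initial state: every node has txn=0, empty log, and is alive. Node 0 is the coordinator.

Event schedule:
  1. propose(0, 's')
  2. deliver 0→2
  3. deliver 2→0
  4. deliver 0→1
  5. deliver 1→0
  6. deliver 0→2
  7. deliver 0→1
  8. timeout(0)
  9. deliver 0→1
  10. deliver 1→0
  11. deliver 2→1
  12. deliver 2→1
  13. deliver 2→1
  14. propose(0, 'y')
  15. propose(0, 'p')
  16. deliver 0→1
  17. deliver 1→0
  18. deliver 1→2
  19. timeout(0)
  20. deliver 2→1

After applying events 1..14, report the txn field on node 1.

[1] propose(0,'s') → N0(coor t1 [-])
[2] deliver 0→2 → N2(part t1 [-])
[3] deliver 2→0 → ∅
[4] deliver 0→1 → N1(part t1 [-])
[5] deliver 1→0 → N0(coor t1 [s])
[6] deliver 0→2 → N2(part t1 [s])
[7] deliver 0→1 → N1(part t1 [s])
[8] timeout(0) → N0(coor t2 [s])
[9] deliver 0→1 → N1(part t2 [s])
[10] deliver 1→0 → ∅
[11] deliver 2→1 → ∅
[12] deliver 2→1 → ∅
[13] deliver 2→1 → ∅
[14] propose(0,'y') → N0(coor t3 [s])

2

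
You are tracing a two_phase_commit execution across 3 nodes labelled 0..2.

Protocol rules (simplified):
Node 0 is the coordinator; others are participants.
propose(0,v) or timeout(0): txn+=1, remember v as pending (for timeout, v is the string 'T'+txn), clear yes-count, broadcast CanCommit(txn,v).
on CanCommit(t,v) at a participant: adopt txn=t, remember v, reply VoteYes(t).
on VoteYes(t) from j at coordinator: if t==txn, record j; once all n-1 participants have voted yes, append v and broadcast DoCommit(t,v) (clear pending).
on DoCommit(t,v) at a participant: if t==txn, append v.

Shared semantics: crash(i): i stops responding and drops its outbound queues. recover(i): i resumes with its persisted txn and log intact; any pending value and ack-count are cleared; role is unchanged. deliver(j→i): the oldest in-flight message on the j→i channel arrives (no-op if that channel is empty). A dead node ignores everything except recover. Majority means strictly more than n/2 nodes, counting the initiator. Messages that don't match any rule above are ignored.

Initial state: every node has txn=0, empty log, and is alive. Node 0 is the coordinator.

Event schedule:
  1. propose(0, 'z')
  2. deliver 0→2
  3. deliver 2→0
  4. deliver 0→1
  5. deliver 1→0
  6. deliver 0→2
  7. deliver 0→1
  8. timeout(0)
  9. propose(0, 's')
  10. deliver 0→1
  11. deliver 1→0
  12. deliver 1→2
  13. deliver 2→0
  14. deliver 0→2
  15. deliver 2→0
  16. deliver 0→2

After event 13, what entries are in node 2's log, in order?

[1] propose(0,'z') → N0(coor t1 [-])
[2] deliver 0→2 → N2(part t1 [-])
[3] deliver 2→0 → ∅
[4] deliver 0→1 → N1(part t1 [-])
[5] deliver 1→0 → N0(coor t1 [z])
[6] deliver 0→2 → N2(part t1 [z])
[7] deliver 0→1 → N1(part t1 [z])
[8] timeout(0) → N0(coor t2 [z])
[9] propose(0,'s') → N0(coor t3 [z])
[10] deliver 0→1 → N1(part t2 [z])
[11] deliver 1→0 → ∅
[12] deliver 1→2 → ∅
[13] deliver 2→0 → ∅

z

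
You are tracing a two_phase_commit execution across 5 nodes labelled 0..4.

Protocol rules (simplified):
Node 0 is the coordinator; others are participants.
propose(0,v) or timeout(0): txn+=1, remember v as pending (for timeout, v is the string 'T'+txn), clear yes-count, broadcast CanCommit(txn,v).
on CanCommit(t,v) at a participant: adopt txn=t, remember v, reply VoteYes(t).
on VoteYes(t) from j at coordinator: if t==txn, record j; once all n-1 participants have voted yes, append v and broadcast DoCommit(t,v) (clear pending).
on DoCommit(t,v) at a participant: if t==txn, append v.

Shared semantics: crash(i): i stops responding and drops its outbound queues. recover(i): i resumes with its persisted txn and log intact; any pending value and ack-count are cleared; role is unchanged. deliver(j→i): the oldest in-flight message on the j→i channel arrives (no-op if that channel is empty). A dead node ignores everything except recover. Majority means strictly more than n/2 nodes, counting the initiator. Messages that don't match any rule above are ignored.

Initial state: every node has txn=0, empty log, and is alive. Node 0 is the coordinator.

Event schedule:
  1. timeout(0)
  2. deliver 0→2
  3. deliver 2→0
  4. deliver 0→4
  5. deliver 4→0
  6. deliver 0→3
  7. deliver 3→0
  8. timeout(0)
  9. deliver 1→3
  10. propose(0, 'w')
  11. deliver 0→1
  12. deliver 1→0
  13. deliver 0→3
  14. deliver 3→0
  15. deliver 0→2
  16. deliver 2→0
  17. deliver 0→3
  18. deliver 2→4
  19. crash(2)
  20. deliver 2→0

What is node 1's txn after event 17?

step 1 timeout(0): 0={coor,t=1,log=-}
step 2 deliver 0→2: 2={part,t=1,log=-}
step 3 deliver 2→0: —
step 4 deliver 0→4: 4={part,t=1,log=-}
step 5 deliver 4→0: —
step 6 deliver 0→3: 3={part,t=1,log=-}
step 7 deliver 3→0: —
step 8 timeout(0): 0={coor,t=2,log=-}
step 9 deliver 1→3: —
step 10 propose(0,'w'): 0={coor,t=3,log=-}
step 11 deliver 0→1: 1={part,t=1,log=-}
step 12 deliver 1→0: —
step 13 deliver 0→3: 3={part,t=2,log=-}
step 14 deliver 3→0: —
step 15 deliver 0→2: 2={part,t=2,log=-}
step 16 deliver 2→0: —
step 17 deliver 0→3: 3={part,t=3,log=-}

1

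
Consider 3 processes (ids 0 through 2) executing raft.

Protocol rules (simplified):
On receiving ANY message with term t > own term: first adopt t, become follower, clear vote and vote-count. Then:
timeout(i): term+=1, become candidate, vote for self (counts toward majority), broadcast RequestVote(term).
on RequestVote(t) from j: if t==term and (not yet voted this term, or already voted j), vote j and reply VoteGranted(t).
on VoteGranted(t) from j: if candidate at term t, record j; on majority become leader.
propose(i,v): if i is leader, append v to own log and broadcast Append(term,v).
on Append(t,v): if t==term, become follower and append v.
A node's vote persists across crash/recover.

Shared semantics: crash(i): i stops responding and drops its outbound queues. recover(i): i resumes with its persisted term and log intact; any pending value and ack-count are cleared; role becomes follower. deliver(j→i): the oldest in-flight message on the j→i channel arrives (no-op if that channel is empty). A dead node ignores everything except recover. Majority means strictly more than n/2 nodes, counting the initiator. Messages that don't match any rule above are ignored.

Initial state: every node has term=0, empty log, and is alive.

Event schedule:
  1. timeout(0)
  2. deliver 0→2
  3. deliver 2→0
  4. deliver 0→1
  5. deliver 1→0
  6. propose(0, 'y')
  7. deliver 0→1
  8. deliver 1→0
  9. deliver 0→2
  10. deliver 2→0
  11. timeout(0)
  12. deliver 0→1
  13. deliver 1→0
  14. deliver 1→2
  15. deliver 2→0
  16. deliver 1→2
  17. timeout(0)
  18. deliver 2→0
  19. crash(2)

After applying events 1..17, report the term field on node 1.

2

[1] timeout(0) → N0(cand t1 [-])
[2] deliver 0→2 → N2(foll t1 [-])
[3] deliver 2→0 → N0(lead t1 [-])
[4] deliver 0→1 → N1(foll t1 [-])
[5] deliver 1→0 → ∅
[6] propose(0,'y') → N0(lead t1 [y])
[7] deliver 0→1 → N1(foll t1 [y])
[8] deliver 1→0 → ∅
[9] deliver 0→2 → N2(foll t1 [y])
[10] deliver 2→0 → ∅
[11] timeout(0) → N0(cand t2 [y])
[12] deliver 0→1 → N1(foll t2 [y])
[13] deliver 1→0 → N0(lead t2 [y])
[14] deliver 1→2 → ∅
[15] deliver 2→0 → ∅
[16] deliver 1→2 → ∅
[17] timeout(0) → N0(cand t3 [y])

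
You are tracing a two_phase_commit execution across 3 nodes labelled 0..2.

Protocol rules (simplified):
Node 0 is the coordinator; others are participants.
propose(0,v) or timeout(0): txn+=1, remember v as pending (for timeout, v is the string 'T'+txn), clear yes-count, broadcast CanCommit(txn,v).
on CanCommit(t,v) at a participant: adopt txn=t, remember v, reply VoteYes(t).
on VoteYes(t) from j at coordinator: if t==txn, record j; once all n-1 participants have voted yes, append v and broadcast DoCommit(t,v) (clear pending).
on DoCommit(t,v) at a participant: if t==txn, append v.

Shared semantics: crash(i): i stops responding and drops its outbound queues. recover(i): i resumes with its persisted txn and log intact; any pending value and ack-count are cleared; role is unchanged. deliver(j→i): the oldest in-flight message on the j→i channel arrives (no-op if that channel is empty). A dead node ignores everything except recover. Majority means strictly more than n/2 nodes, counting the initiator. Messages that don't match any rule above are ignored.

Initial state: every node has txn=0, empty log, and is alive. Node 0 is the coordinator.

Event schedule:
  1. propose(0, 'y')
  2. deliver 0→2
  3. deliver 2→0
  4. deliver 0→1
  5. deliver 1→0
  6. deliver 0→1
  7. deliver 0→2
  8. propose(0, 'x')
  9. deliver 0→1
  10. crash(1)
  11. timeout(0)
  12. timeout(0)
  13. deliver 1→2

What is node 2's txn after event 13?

after 1 — propose(0,'y'): n0:coor/t1/[-]
after 2 — deliver 0→2: n2:part/t1/[-]
after 3 — deliver 2→0: ·
after 4 — deliver 0→1: n1:part/t1/[-]
after 5 — deliver 1→0: n0:coor/t1/[y]
after 6 — deliver 0→1: n1:part/t1/[y]
after 7 — deliver 0→2: n2:part/t1/[y]
after 8 — propose(0,'x'): n0:coor/t2/[y]
after 9 — deliver 0→1: n1:part/t2/[y]
after 10 — crash(1): n1:✗part/t2/[y]
after 11 — timeout(0): n0:coor/t3/[y]
after 12 — timeout(0): n0:coor/t4/[y]
after 13 — deliver 1→2: ·

1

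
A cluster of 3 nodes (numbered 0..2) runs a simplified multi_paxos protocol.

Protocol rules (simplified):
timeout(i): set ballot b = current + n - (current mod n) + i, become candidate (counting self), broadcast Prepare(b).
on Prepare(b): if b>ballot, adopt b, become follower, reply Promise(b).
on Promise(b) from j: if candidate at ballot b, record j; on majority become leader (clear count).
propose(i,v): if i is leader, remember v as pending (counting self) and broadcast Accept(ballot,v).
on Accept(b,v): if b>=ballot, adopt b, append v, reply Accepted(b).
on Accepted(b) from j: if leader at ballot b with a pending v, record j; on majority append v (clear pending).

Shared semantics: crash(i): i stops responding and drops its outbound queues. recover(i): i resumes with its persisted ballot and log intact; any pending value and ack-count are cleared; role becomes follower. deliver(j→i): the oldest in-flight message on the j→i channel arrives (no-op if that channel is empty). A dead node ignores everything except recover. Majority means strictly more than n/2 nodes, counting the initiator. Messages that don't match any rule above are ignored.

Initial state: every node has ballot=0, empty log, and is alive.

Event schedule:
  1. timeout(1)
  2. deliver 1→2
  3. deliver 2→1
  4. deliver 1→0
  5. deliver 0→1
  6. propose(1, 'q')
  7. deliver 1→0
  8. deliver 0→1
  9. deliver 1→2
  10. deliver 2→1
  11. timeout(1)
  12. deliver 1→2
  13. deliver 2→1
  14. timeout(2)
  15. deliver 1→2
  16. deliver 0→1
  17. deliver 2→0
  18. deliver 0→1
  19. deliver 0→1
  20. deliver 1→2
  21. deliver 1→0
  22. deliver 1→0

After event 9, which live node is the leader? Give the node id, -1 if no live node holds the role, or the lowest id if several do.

1

step 1 timeout(1): 1={cand,b=4,log=-}
step 2 deliver 1→2: 2={foll,b=4,log=-}
step 3 deliver 2→1: 1={lead,b=4,log=-}
step 4 deliver 1→0: 0={foll,b=4,log=-}
step 5 deliver 0→1: —
step 6 propose(1,'q'): —
step 7 deliver 1→0: 0={foll,b=4,log=q}
step 8 deliver 0→1: 1={lead,b=4,log=q}
step 9 deliver 1→2: 2={foll,b=4,log=q}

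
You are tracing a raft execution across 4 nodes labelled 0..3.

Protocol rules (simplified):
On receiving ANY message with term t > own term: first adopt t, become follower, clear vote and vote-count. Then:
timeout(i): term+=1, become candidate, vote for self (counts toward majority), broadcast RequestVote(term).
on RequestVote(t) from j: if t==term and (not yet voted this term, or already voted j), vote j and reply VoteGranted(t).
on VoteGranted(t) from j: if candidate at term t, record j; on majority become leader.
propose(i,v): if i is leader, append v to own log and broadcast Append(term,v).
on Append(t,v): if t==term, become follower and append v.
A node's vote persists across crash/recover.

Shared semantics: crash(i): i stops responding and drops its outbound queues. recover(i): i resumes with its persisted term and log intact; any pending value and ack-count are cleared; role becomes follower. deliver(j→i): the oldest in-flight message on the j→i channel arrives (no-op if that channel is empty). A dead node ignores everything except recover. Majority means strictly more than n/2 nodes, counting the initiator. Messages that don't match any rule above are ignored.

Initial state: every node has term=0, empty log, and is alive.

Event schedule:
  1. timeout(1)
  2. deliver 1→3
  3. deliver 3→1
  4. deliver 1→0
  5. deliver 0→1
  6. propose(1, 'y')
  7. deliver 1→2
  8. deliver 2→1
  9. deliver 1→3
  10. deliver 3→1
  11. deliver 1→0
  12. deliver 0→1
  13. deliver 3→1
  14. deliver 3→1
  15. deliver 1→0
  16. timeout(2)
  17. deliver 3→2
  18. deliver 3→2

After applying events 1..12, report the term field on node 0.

[1] timeout(1) → N1(cand t1 [-])
[2] deliver 1→3 → N3(foll t1 [-])
[3] deliver 3→1 → ∅
[4] deliver 1→0 → N0(foll t1 [-])
[5] deliver 0→1 → N1(lead t1 [-])
[6] propose(1,'y') → N1(lead t1 [y])
[7] deliver 1→2 → N2(foll t1 [-])
[8] deliver 2→1 → ∅
[9] deliver 1→3 → N3(foll t1 [y])
[10] deliver 3→1 → ∅
[11] deliver 1→0 → N0(foll t1 [y])
[12] deliver 0→1 → ∅

1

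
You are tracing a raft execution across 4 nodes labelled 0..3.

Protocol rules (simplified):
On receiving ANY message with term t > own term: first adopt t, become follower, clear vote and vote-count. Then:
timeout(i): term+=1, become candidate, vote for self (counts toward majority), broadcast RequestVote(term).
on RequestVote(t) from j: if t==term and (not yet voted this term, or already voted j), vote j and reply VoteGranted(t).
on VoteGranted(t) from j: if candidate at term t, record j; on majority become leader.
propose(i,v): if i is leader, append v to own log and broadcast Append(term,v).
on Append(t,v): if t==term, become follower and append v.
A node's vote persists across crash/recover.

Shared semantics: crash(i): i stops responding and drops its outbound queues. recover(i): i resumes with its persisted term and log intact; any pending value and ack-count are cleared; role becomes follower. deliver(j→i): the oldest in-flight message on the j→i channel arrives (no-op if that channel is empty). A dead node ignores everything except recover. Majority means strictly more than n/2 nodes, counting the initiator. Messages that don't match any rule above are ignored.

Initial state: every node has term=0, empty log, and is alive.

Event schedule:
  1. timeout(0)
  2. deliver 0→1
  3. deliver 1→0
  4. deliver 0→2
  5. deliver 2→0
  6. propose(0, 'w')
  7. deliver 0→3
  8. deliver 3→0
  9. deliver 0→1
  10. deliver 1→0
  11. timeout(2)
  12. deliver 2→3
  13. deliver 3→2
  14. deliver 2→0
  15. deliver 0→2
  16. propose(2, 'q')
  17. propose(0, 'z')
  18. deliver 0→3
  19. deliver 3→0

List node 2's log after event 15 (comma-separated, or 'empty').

1. timeout(0):  <0:cand t1 ->
2. deliver 0→1:  <1:foll t1 ->
3. deliver 1→0:  nop
4. deliver 0→2:  <2:foll t1 ->
5. deliver 2→0:  <0:lead t1 ->
6. propose(0,'w'):  <0:lead t1 w>
7. deliver 0→3:  <3:foll t1 ->
8. deliver 3→0:  nop
9. deliver 0→1:  <1:foll t1 w>
10. deliver 1→0:  nop
11. timeout(2):  <2:cand t2 ->
12. deliver 2→3:  <3:foll t2 ->
13. deliver 3→2:  nop
14. deliver 2→0:  <0:foll t2 w>
15. deliver 0→2:  nop

empty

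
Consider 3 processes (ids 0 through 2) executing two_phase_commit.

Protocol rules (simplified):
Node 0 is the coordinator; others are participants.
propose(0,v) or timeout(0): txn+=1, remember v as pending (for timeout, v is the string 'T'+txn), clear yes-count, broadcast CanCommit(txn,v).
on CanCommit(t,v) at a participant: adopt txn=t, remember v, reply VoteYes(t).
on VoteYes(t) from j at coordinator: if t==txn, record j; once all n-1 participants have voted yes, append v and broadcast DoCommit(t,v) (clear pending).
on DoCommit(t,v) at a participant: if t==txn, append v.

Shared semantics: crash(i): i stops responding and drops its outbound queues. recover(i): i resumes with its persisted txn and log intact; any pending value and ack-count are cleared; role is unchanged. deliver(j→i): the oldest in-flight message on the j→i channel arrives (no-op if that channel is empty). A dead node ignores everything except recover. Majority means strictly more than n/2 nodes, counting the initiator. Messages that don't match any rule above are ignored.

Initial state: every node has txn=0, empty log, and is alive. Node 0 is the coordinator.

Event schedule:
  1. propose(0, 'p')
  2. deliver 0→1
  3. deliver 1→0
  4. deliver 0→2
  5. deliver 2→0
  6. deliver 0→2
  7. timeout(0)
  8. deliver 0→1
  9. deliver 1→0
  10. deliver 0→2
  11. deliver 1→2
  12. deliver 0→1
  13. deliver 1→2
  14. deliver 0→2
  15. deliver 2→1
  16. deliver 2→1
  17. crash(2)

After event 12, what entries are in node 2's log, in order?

p

step 1 propose(0,'p'): 0={coor,t=1,log=-}
step 2 deliver 0→1: 1={part,t=1,log=-}
step 3 deliver 1→0: —
step 4 deliver 0→2: 2={part,t=1,log=-}
step 5 deliver 2→0: 0={coor,t=1,log=p}
step 6 deliver 0→2: 2={part,t=1,log=p}
step 7 timeout(0): 0={coor,t=2,log=p}
step 8 deliver 0→1: 1={part,t=1,log=p}
step 9 deliver 1→0: —
step 10 deliver 0→2: 2={part,t=2,log=p}
step 11 deliver 1→2: —
step 12 deliver 0→1: 1={part,t=2,log=p}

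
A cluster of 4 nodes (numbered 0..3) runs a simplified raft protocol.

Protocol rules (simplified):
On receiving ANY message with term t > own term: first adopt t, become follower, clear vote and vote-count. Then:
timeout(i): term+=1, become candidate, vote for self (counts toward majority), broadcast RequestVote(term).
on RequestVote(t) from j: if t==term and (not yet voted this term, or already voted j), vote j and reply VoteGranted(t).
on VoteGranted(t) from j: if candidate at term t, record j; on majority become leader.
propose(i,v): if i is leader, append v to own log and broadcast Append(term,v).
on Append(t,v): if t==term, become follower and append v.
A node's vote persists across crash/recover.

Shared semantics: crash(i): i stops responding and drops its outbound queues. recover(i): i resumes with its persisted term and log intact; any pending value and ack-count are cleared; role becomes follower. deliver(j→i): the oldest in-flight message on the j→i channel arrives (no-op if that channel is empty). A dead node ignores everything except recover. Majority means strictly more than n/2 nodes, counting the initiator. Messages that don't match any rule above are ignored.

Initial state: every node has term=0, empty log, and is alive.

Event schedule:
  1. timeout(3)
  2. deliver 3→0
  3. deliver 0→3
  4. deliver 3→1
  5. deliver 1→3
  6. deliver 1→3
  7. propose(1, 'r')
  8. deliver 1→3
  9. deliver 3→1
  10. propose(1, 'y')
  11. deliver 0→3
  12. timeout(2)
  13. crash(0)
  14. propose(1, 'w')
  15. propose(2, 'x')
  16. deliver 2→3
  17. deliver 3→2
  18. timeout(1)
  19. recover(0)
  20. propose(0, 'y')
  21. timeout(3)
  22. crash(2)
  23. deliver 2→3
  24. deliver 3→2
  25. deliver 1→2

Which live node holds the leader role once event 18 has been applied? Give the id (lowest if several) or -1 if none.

3

after 1 — timeout(3): n3:cand/t1/[-]
after 2 — deliver 3→0: n0:foll/t1/[-]
after 3 — deliver 0→3: ·
after 4 — deliver 3→1: n1:foll/t1/[-]
after 5 — deliver 1→3: n3:lead/t1/[-]
after 6 — deliver 1→3: ·
after 7 — propose(1,'r'): ·
after 8 — deliver 1→3: ·
after 9 — deliver 3→1: ·
after 10 — propose(1,'y'): ·
after 11 — deliver 0→3: ·
after 12 — timeout(2): n2:cand/t1/[-]
after 13 — crash(0): n0:✗foll/t1/[-]
after 14 — propose(1,'w'): ·
after 15 — propose(2,'x'): ·
after 16 — deliver 2→3: ·
after 17 — deliver 3→2: ·
after 18 — timeout(1): n1:cand/t2/[-]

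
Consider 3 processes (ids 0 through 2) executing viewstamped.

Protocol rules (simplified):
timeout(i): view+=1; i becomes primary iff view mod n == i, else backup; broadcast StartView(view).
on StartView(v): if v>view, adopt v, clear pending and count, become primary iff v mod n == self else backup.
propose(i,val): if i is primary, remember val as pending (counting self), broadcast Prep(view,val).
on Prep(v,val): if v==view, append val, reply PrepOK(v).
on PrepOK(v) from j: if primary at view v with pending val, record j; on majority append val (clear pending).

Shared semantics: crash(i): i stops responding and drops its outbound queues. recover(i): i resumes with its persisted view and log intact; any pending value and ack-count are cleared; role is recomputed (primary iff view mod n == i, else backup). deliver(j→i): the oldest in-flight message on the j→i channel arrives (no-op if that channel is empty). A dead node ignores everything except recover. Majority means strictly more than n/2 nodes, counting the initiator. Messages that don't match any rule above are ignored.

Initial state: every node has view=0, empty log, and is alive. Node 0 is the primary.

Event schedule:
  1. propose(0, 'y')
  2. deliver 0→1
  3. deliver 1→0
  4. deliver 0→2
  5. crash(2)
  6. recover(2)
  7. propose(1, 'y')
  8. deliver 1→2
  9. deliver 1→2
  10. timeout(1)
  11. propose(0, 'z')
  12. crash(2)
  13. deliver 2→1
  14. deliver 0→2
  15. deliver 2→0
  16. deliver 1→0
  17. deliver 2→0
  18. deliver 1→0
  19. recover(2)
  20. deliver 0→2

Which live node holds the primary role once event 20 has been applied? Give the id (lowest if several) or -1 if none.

after 1 — propose(0,'y'): ·
after 2 — deliver 0→1: n1:back/v0/[y]
after 3 — deliver 1→0: n0:prim/v0/[y]
after 4 — deliver 0→2: n2:back/v0/[y]
after 5 — crash(2): n2:✗back/v0/[y]
after 6 — recover(2): n2:back/v0/[y]
after 7 — propose(1,'y'): ·
after 8 — deliver 1→2: ·
after 9 — deliver 1→2: ·
after 10 — timeout(1): n1:prim/v1/[y]
after 11 — propose(0,'z'): ·
after 12 — crash(2): n2:✗back/v0/[y]
after 13 — deliver 2→1: ·
after 14 — deliver 0→2: ·
after 15 — deliver 2→0: ·
after 16 — deliver 1→0: n0:back/v1/[y]
after 17 — deliver 2→0: ·
after 18 — deliver 1→0: ·
after 19 — recover(2): n2:back/v0/[y]
after 20 — deliver 0→2: n2:back/v0/[y,z]

1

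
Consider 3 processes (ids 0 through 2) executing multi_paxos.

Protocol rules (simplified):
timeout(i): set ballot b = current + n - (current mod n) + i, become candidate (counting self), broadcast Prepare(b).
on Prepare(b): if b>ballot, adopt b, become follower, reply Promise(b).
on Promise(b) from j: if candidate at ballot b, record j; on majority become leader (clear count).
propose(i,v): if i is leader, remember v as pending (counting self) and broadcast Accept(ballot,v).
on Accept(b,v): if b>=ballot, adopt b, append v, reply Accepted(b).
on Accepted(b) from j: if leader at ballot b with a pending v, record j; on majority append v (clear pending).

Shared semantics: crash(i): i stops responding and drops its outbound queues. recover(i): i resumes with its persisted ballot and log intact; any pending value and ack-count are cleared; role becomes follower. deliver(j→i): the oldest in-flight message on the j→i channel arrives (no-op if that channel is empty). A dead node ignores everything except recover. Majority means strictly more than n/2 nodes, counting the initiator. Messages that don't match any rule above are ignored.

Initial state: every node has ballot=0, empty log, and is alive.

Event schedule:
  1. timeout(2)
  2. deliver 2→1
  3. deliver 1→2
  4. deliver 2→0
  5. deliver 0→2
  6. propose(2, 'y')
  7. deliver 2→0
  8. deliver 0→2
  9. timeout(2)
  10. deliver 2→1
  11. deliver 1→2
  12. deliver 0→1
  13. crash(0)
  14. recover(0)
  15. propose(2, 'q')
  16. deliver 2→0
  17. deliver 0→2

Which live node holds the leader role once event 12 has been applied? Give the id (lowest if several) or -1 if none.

e1 timeout(2): 2[cand,b=5,-]
e2 deliver 2→1: 1[foll,b=5,-]
e3 deliver 1→2: 2[lead,b=5,-]
e4 deliver 2→0: 0[foll,b=5,-]
e5 deliver 0→2: ·
e6 propose(2,'y'): ·
e7 deliver 2→0: 0[foll,b=5,y]
e8 deliver 0→2: 2[lead,b=5,y]
e9 timeout(2): 2[cand,b=8,y]
e10 deliver 2→1: 1[foll,b=5,y]
e11 deliver 1→2: ·
e12 deliver 0→1: ·

-1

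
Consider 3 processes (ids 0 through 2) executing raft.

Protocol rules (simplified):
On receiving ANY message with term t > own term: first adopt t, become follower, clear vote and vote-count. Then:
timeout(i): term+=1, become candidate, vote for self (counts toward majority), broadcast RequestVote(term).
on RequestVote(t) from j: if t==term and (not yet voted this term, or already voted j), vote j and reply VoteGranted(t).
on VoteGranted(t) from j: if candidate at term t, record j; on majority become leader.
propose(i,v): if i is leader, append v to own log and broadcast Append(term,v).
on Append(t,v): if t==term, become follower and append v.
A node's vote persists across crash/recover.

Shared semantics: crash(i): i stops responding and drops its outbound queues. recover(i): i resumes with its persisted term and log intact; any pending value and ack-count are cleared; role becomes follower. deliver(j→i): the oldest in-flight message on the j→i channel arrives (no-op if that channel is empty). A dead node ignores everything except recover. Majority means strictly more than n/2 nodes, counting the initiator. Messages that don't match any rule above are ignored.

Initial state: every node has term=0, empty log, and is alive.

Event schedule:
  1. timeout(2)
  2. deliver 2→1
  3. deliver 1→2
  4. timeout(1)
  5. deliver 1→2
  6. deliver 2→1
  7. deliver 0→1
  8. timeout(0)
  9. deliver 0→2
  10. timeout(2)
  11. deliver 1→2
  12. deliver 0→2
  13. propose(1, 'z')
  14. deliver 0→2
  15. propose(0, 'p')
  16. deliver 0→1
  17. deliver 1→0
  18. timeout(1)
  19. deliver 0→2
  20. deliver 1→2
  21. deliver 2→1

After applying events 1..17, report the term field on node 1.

e1 timeout(2): 2[cand,t=1,-]
e2 deliver 2→1: 1[foll,t=1,-]
e3 deliver 1→2: 2[lead,t=1,-]
e4 timeout(1): 1[cand,t=2,-]
e5 deliver 1→2: 2[foll,t=2,-]
e6 deliver 2→1: 1[lead,t=2,-]
e7 deliver 0→1: ·
e8 timeout(0): 0[cand,t=1,-]
e9 deliver 0→2: ·
e10 timeout(2): 2[cand,t=3,-]
e11 deliver 1→2: ·
e12 deliver 0→2: ·
e13 propose(1,'z'): 1[lead,t=2,z]
e14 deliver 0→2: ·
e15 propose(0,'p'): ·
e16 deliver 0→1: ·
e17 deliver 1→0: 0[foll,t=2,-]

2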